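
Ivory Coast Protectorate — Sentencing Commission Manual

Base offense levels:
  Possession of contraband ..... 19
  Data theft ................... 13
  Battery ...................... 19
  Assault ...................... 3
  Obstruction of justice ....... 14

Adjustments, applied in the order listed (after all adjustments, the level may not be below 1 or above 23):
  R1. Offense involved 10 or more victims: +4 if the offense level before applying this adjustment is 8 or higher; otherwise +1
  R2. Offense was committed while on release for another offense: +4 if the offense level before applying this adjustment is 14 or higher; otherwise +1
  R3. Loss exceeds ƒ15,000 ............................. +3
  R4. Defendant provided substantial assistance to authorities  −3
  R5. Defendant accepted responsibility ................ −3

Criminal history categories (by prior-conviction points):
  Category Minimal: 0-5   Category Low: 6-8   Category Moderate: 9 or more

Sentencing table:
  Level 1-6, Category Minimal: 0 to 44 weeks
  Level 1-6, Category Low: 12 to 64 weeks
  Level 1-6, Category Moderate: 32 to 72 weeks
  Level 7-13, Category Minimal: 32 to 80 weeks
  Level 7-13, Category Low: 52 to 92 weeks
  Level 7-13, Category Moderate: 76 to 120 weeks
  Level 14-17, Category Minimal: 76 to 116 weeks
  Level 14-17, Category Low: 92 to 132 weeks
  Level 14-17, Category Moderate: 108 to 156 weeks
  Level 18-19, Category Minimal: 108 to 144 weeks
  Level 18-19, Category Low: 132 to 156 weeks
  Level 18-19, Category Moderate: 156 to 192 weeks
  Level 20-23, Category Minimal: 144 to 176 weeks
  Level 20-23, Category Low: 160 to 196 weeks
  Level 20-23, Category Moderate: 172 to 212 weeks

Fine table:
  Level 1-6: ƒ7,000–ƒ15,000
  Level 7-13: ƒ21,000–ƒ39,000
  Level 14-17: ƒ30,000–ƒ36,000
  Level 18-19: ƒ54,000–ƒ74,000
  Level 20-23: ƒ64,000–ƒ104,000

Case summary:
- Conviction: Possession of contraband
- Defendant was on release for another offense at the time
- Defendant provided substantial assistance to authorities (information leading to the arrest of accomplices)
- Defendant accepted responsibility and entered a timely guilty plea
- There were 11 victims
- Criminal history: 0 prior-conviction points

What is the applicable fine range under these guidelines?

ƒ64,000–ƒ104,000

Base offense level for possession of contraband: 19.
R1 applies (level before this adjustment is 19 ≥ 8, so +4): 19 + 4 = 23.
R2 applies (level before this adjustment is 23 ≥ 14, so +4): 23 + 4 = 27.
R4 applies: 27 − 3 = 24.
R5 applies: 24 − 3 = 21.
Final offense level: 21.
Level 21 falls in the 20-23 band.
Fine table: Level 20-23 → ƒ64,000–ƒ104,000.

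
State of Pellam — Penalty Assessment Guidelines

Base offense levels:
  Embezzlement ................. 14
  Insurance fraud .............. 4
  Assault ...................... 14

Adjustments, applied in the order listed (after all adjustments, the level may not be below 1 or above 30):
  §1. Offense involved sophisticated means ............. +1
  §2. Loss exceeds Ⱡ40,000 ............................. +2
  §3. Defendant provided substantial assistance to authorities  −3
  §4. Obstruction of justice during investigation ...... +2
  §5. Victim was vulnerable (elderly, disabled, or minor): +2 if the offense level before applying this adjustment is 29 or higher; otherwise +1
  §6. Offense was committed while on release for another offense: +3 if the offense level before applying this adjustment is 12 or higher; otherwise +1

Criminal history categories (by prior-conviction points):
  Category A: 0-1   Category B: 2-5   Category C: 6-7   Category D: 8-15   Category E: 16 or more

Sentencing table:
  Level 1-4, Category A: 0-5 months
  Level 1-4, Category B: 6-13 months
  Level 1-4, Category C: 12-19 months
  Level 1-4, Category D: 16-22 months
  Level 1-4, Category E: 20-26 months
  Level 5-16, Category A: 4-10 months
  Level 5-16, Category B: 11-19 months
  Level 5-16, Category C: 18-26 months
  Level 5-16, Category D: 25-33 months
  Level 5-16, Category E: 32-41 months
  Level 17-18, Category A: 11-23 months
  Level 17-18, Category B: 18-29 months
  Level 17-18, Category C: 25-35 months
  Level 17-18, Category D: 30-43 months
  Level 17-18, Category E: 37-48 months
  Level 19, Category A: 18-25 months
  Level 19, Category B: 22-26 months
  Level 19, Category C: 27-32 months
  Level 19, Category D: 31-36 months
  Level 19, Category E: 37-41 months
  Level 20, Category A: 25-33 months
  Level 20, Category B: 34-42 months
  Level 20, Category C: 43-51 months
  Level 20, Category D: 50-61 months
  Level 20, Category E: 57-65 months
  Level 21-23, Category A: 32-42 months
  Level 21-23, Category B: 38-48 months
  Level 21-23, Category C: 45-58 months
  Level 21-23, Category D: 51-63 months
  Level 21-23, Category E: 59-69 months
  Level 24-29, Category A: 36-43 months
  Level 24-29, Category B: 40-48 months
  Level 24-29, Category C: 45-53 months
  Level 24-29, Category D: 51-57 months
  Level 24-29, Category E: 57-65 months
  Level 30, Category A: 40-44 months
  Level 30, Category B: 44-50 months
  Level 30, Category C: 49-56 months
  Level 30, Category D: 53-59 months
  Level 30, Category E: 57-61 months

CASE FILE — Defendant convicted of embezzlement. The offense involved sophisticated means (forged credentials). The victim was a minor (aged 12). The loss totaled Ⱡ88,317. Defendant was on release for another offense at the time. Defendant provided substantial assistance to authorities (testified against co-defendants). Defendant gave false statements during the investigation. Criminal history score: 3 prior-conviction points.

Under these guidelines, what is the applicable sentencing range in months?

34-42 months

Base offense level for embezzlement: 14.
§1 applies: 14 + 1 = 15.
§2 applies: 15 + 2 = 17.
§3 applies: 17 − 3 = 14.
§4 applies: 14 + 2 = 16.
§5 applies (level before this adjustment is 16 < 29, so +1): 16 + 1 = 17.
§6 applies (level before this adjustment is 17 ≥ 12, so +3): 17 + 3 = 20.
Final offense level: 20.
Criminal history: 3 prior points → Category B (2-5).
Level 20 falls in the 20 band.
Grid: Level 20 × Category B = 34-42 months.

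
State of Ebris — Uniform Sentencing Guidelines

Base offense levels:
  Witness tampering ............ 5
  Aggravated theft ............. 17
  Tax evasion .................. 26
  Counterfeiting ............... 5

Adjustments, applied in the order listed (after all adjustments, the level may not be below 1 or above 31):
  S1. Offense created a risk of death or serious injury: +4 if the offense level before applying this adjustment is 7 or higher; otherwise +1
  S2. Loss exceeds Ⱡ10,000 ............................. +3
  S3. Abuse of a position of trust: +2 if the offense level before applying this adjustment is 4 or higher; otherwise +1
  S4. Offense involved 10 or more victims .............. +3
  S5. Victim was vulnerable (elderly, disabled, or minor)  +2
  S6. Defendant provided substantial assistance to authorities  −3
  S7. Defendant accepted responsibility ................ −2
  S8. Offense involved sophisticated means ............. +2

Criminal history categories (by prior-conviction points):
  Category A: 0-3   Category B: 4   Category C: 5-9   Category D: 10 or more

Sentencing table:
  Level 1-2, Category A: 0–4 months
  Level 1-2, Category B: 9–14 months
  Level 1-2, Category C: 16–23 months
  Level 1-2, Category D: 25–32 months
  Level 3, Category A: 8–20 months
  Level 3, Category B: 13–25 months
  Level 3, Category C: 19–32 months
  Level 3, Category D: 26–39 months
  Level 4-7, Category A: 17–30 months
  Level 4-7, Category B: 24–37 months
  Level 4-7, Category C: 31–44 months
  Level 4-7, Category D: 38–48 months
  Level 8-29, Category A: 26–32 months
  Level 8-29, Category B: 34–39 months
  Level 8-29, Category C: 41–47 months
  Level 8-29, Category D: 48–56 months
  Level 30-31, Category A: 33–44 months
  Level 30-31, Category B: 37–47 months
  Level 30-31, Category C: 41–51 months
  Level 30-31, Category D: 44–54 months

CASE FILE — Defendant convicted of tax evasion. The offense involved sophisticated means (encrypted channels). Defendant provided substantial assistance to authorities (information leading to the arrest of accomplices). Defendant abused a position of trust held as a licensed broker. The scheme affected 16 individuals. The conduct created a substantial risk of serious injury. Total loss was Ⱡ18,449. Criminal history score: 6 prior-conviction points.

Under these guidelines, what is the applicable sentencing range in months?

41-51 months

Base offense level for tax evasion: 26.
S1 applies (level before this adjustment is 26 ≥ 7, so +4): 26 + 4 = 30.
S2 applies: 30 + 3 = 33.
S3 applies (level before this adjustment is 33 ≥ 4, so +2): 33 + 2 = 35.
S4 applies: 35 + 3 = 38.
S5 does not apply.
S6 applies: 38 − 3 = 35.
S8 applies: 35 + 2 = 37.
Level 37 exceeds the maximum of 31; capped at 31.
Final offense level: 31.
Criminal history: 6 prior points → Category C (5-9).
Level 31 falls in the 30-31 band.
Grid: Level 30-31 × Category C = 41-51 months.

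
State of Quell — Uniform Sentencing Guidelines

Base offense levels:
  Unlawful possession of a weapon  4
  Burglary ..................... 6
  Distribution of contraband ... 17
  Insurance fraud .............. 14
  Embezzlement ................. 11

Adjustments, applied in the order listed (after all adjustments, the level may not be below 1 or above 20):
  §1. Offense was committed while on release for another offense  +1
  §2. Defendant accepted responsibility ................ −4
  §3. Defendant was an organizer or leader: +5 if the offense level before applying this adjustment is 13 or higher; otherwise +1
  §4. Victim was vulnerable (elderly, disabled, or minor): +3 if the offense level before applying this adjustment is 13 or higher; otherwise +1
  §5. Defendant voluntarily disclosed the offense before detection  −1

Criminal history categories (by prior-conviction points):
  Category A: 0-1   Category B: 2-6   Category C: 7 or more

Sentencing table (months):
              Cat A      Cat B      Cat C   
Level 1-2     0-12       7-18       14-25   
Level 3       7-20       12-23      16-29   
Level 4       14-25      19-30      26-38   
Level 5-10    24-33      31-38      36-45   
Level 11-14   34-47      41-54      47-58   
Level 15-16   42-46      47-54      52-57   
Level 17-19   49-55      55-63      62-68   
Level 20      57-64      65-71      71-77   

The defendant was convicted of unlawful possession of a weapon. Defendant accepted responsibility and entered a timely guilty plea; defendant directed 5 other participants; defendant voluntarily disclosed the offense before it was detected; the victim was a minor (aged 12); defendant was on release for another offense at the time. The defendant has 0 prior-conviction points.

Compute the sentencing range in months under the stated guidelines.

Base offense level for unlawful possession of a weapon: 4.
§1 applies: 4 + 1 = 5.
§2 applies: 5 − 4 = 1.
§3 applies (level before this adjustment is 1 < 13, so +1): 1 + 1 = 2.
§4 applies (level before this adjustment is 2 < 13, so +1): 2 + 1 = 3.
§5 applies: 3 − 1 = 2.
Final offense level: 2.
Criminal history: 0 prior points → Category A (0-1).
Level 2 falls in the 1-2 band.
Grid: Level 1-2 × Category A = 0-12 months.

0-12 months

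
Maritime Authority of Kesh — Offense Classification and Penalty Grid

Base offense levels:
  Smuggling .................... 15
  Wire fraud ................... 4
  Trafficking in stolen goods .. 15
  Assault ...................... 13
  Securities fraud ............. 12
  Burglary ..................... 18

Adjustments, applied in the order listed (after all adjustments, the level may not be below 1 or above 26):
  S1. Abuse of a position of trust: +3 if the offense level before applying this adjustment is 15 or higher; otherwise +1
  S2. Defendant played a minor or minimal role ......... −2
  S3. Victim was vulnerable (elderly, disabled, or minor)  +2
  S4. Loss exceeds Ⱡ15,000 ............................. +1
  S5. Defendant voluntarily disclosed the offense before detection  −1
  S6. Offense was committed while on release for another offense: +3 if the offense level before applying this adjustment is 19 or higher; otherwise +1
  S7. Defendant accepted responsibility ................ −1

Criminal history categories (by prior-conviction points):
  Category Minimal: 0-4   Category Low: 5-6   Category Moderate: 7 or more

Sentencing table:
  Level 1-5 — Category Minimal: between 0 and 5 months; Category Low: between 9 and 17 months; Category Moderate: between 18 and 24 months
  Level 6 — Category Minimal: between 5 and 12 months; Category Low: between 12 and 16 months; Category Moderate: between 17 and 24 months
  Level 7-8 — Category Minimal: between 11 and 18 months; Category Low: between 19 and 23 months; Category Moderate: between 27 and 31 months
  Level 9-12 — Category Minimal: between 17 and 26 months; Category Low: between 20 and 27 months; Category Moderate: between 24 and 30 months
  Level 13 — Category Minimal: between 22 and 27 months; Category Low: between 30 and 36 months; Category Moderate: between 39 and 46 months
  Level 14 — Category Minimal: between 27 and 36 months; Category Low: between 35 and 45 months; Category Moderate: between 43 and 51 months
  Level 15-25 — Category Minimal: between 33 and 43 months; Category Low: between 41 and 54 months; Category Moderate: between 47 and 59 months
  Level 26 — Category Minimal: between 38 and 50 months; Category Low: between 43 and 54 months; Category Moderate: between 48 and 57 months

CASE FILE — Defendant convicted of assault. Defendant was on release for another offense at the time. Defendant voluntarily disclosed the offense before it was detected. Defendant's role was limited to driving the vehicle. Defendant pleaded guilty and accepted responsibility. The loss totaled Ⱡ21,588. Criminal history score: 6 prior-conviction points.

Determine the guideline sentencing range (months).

Base offense level for assault: 13.
S1 does not apply.
S2 applies: 13 − 2 = 11.
S3 does not apply.
S4 applies: 11 + 1 = 12.
S5 applies: 12 − 1 = 11.
S6 applies (level before this adjustment is 11 < 19, so +1): 11 + 1 = 12.
S7 applies: 12 − 1 = 11.
Final offense level: 11.
Criminal history: 6 prior points → Category Low (5-6).
Level 11 falls in the 9-12 band.
Grid: Level 9-12 × Category Low = 20-27 months.

20-27 months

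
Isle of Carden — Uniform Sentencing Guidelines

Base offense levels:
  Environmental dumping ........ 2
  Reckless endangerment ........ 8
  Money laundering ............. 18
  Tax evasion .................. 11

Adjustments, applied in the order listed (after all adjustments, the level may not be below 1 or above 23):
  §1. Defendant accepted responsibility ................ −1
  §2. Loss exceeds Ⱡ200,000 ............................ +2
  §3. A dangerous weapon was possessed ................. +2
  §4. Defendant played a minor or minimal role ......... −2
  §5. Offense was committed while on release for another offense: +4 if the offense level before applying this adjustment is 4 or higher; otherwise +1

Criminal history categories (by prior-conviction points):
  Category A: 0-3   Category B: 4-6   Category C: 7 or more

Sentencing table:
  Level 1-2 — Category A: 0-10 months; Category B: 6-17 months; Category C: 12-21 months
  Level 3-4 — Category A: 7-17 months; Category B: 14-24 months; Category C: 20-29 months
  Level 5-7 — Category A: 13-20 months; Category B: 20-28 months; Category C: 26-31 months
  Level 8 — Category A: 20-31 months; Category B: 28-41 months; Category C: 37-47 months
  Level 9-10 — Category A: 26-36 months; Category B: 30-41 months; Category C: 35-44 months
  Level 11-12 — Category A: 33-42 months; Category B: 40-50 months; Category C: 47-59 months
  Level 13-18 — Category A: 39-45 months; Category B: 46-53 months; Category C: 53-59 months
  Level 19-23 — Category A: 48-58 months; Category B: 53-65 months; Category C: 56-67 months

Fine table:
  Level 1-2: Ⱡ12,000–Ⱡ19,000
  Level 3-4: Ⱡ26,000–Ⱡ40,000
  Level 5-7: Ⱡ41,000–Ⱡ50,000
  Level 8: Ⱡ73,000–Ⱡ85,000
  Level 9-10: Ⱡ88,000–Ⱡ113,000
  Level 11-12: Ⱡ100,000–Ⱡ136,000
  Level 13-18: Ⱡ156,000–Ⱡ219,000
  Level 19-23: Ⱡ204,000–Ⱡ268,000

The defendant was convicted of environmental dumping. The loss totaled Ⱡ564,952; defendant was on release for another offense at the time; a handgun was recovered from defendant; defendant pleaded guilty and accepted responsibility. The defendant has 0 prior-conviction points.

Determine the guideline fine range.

Ⱡ88,000–Ⱡ113,000

Base offense level for environmental dumping: 2.
§1 applies: 2 − 1 = 1.
§2 applies: 1 + 2 = 3.
§3 applies: 3 + 2 = 5.
§5 applies (level before this adjustment is 5 ≥ 4, so +4): 5 + 4 = 9.
Final offense level: 9.
Level 9 falls in the 9-10 band.
Fine table: Level 9-10 → Ⱡ88,000–Ⱡ113,000.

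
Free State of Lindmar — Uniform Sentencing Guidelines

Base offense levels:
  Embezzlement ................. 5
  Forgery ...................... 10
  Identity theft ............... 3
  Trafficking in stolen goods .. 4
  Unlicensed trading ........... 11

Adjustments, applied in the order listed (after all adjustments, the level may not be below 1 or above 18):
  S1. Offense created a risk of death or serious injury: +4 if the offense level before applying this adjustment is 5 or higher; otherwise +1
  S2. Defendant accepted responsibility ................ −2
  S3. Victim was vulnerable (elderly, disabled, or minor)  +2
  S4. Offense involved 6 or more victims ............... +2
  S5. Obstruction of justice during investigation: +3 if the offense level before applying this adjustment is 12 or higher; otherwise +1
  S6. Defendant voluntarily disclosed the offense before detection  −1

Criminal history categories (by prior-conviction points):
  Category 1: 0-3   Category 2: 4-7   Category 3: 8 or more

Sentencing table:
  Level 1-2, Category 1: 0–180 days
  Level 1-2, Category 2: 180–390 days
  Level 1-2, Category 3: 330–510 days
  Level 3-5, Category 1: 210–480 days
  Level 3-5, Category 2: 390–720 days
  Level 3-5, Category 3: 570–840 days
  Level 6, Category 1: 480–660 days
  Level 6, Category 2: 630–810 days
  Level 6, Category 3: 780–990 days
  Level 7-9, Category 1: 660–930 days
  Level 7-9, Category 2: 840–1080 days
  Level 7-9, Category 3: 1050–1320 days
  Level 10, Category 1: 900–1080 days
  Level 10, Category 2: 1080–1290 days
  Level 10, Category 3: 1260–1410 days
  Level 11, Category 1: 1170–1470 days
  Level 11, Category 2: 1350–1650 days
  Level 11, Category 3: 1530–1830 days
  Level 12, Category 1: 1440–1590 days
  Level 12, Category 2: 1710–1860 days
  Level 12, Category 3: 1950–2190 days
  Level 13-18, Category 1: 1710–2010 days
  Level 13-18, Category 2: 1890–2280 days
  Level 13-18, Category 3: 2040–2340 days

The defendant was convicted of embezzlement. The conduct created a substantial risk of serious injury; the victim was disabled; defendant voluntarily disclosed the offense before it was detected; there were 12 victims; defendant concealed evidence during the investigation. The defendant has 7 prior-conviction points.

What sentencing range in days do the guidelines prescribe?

Base offense level for embezzlement: 5.
S1 applies (level before this adjustment is 5 ≥ 5, so +4): 5 + 4 = 9.
S3 applies: 9 + 2 = 11.
S4 applies: 11 + 2 = 13.
S5 applies (level before this adjustment is 13 ≥ 12, so +3): 13 + 3 = 16.
S6 applies: 16 − 1 = 15.
Final offense level: 15.
Criminal history: 7 prior points → Category 2 (4-7).
Level 15 falls in the 13-18 band.
Grid: Level 13-18 × Category 2 = 1890-2280 days.

1890-2280 days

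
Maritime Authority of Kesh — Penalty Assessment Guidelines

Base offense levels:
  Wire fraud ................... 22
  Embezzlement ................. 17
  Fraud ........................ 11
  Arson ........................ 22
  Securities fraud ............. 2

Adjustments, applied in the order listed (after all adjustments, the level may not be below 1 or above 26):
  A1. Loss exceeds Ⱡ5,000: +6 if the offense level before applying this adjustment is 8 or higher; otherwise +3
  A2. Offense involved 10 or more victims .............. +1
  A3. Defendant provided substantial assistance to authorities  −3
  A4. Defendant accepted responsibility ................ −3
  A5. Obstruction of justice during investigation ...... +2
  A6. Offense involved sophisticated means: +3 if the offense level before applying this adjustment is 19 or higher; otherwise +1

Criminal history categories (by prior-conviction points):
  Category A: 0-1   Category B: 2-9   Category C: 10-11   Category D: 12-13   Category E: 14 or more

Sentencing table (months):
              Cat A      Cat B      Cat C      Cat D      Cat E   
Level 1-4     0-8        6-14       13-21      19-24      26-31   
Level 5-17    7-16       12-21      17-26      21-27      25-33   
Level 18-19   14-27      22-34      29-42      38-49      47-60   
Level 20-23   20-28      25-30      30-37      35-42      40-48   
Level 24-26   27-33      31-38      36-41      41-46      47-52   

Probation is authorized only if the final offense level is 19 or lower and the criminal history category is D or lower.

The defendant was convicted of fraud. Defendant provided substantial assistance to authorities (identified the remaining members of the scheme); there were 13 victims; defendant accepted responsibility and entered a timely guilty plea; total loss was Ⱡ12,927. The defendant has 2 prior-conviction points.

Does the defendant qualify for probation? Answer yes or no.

Yes

Base offense level for fraud: 11.
A1 applies (level before this adjustment is 11 ≥ 8, so +6): 11 + 6 = 17.
A2 applies: 17 + 1 = 18.
A3 applies: 18 − 3 = 15.
A4 applies: 15 − 3 = 12.
A5 does not apply.
A6 does not apply.
Final offense level: 12.
Criminal history: 2 prior points → Category B (2-9).
Level 12 falls in the 5-17 band.
Grid: Level 5-17 × Category B = 12-21 months.
Probation check: level 12 ≤ 19 and category B ≤ D → eligible.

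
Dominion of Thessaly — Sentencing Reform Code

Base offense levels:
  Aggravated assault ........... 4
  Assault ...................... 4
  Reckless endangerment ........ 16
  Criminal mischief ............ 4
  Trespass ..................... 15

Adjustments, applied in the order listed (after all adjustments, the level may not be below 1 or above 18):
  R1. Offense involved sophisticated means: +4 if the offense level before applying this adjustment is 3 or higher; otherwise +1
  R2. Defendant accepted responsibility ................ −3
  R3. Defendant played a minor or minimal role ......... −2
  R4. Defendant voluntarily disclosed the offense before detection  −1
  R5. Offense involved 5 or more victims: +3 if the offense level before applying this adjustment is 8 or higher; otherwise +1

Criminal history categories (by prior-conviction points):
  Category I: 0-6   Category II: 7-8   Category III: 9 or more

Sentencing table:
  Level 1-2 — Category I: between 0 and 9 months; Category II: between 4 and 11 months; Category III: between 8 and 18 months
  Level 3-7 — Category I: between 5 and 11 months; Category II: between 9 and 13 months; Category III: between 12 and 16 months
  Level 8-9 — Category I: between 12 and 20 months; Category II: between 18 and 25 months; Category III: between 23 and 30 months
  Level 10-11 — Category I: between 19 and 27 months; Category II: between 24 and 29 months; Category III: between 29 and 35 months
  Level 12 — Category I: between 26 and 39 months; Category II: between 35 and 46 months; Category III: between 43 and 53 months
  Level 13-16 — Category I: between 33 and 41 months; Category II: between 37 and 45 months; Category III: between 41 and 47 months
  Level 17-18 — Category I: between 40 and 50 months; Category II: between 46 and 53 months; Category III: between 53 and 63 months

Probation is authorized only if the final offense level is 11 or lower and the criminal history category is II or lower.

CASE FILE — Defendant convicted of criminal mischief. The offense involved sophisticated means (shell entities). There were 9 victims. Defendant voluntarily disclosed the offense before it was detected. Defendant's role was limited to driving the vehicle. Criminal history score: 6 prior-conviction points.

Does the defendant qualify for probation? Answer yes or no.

Base offense level for criminal mischief: 4.
R1 applies (level before this adjustment is 4 ≥ 3, so +4): 4 + 4 = 8.
R3 applies: 8 − 2 = 6.
R4 applies: 6 − 1 = 5.
R5 applies (level before this adjustment is 5 < 8, so +1): 5 + 1 = 6.
Final offense level: 6.
Criminal history: 6 prior points → Category I (0-6).
Level 6 falls in the 3-7 band.
Grid: Level 3-7 × Category I = 5-11 months.
Probation check: level 6 ≤ 11 and category I ≤ II → eligible.

Yes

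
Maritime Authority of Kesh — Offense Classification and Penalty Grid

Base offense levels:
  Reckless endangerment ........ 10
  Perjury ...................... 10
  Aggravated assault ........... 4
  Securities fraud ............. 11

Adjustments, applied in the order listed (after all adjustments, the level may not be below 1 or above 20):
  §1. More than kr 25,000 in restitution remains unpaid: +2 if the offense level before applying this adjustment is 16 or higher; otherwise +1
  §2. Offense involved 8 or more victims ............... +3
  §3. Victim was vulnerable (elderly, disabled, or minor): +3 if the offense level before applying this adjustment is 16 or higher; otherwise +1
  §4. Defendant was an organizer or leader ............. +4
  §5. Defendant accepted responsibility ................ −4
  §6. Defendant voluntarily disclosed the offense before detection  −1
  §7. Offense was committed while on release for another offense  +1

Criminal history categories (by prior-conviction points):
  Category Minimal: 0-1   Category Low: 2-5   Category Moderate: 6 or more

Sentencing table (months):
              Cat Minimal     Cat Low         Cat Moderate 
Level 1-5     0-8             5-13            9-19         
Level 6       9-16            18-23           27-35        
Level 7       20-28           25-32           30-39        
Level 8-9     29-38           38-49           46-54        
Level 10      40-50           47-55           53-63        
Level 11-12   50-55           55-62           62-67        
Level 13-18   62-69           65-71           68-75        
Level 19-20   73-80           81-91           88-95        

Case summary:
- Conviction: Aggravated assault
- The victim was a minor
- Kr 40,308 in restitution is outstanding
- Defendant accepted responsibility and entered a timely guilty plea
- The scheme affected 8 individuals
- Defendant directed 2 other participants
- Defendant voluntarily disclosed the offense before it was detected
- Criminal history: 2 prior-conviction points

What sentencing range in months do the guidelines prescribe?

Base offense level for aggravated assault: 4.
§1 applies (level before this adjustment is 4 < 16, so +1): 4 + 1 = 5.
§2 applies: 5 + 3 = 8.
§3 applies (level before this adjustment is 8 < 16, so +1): 8 + 1 = 9.
§4 applies: 9 + 4 = 13.
§5 applies: 13 − 4 = 9.
§6 applies: 9 − 1 = 8.
Final offense level: 8.
Criminal history: 2 prior points → Category Low (2-5).
Level 8 falls in the 8-9 band.
Grid: Level 8-9 × Category Low = 38-49 months.

38-49 months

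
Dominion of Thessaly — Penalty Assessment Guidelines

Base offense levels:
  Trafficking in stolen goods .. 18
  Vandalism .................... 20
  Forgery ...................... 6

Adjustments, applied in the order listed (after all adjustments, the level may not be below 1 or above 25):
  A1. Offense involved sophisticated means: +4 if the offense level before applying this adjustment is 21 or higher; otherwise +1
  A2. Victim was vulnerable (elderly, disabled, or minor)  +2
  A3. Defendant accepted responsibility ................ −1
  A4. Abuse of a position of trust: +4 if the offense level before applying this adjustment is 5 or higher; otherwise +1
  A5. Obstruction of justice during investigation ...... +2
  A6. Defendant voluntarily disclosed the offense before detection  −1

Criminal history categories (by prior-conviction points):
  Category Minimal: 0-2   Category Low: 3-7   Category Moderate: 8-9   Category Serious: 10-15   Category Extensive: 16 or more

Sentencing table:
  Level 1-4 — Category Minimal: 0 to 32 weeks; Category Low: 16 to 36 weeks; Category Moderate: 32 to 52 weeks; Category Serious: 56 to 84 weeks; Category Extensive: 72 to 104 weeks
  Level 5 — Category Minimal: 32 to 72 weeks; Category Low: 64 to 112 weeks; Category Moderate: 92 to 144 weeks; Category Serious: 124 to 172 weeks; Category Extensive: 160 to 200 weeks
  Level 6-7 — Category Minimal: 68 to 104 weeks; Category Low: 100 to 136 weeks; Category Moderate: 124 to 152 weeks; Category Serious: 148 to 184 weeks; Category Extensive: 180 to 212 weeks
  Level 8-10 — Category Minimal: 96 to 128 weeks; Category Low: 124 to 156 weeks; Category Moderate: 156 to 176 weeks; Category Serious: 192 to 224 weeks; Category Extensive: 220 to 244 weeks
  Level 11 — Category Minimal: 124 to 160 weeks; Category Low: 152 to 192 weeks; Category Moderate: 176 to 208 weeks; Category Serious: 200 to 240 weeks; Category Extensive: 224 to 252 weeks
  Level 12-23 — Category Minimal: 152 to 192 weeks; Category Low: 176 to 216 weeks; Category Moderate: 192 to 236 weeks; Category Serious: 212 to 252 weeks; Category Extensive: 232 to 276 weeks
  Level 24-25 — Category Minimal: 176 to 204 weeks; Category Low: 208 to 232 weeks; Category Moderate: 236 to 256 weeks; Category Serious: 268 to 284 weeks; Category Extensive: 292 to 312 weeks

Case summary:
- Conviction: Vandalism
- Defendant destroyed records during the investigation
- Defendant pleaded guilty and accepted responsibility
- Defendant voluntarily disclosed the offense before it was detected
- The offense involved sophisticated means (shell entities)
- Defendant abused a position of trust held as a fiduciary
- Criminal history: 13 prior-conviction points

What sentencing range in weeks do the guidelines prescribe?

Base offense level for vandalism: 20.
A1 applies (level before this adjustment is 20 < 21, so +1): 20 + 1 = 21.
A2 does not apply.
A3 applies: 21 − 1 = 20.
A4 applies (level before this adjustment is 20 ≥ 5, so +4): 20 + 4 = 24.
A5 applies: 24 + 2 = 26.
A6 applies: 26 − 1 = 25.
Final offense level: 25.
Criminal history: 13 prior points → Category Serious (10-15).
Level 25 falls in the 24-25 band.
Grid: Level 24-25 × Category Serious = 268-284 weeks.

268-284 weeks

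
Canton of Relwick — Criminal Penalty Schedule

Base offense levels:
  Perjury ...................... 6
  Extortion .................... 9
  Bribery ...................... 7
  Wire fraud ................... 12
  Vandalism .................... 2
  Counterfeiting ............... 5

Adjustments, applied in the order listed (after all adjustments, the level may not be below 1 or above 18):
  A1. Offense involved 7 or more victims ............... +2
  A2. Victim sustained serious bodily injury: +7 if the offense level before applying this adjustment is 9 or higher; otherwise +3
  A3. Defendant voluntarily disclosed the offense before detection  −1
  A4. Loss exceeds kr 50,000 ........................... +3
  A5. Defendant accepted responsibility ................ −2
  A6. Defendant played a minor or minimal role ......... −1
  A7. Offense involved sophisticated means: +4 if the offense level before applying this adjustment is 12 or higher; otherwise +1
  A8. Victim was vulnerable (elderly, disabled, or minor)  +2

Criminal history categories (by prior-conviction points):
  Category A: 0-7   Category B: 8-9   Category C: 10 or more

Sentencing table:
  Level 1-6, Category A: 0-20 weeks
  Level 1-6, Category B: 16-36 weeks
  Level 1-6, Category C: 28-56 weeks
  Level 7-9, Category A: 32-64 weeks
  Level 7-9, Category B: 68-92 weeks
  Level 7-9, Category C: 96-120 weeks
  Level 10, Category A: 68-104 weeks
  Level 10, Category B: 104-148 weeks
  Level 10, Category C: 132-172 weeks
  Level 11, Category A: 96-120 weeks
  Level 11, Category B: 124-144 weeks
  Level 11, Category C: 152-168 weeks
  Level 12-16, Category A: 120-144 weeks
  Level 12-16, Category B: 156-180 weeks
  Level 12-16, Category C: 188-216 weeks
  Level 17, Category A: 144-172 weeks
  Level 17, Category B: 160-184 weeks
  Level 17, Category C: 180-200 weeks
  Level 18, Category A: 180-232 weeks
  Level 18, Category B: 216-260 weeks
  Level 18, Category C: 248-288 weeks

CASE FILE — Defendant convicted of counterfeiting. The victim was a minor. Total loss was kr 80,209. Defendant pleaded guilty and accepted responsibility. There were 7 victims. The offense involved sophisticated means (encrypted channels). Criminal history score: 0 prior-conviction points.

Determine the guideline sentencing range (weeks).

96-120 weeks

Base offense level for counterfeiting: 5.
A1 applies: 5 + 2 = 7.
A2 does not apply.
A3 does not apply.
A4 applies: 7 + 3 = 10.
A5 applies: 10 − 2 = 8.
A6 does not apply.
A7 applies (level before this adjustment is 8 < 12, so +1): 8 + 1 = 9.
A8 applies: 9 + 2 = 11.
Final offense level: 11.
Criminal history: 0 prior points → Category A (0-7).
Level 11 falls in the 11 band.
Grid: Level 11 × Category A = 96-120 weeks.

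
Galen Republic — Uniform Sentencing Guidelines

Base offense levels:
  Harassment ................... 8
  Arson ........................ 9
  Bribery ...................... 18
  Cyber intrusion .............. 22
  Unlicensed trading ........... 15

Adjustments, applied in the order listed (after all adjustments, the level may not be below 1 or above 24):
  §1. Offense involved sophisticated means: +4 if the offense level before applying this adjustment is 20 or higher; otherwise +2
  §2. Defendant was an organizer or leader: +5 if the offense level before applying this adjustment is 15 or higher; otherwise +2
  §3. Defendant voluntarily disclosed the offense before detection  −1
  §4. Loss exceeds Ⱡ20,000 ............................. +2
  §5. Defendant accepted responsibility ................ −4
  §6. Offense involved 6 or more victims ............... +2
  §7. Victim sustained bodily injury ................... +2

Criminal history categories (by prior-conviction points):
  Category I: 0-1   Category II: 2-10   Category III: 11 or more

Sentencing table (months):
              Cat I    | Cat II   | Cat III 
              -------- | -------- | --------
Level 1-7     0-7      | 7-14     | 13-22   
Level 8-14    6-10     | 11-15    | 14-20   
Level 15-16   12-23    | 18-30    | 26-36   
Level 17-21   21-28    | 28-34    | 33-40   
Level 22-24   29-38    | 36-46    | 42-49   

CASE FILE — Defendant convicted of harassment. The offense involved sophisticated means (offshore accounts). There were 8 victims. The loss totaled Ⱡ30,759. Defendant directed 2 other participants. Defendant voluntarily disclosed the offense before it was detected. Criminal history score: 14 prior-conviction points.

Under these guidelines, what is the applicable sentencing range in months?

Base offense level for harassment: 8.
§1 applies (level before this adjustment is 8 < 20, so +2): 8 + 2 = 10.
§2 applies (level before this adjustment is 10 < 15, so +2): 10 + 2 = 12.
§3 applies: 12 − 1 = 11.
§4 applies: 11 + 2 = 13.
§6 applies: 13 + 2 = 15.
§7 does not apply.
Final offense level: 15.
Criminal history: 14 prior points → Category III (11+).
Level 15 falls in the 15-16 band.
Grid: Level 15-16 × Category III = 26-36 months.

26-36 months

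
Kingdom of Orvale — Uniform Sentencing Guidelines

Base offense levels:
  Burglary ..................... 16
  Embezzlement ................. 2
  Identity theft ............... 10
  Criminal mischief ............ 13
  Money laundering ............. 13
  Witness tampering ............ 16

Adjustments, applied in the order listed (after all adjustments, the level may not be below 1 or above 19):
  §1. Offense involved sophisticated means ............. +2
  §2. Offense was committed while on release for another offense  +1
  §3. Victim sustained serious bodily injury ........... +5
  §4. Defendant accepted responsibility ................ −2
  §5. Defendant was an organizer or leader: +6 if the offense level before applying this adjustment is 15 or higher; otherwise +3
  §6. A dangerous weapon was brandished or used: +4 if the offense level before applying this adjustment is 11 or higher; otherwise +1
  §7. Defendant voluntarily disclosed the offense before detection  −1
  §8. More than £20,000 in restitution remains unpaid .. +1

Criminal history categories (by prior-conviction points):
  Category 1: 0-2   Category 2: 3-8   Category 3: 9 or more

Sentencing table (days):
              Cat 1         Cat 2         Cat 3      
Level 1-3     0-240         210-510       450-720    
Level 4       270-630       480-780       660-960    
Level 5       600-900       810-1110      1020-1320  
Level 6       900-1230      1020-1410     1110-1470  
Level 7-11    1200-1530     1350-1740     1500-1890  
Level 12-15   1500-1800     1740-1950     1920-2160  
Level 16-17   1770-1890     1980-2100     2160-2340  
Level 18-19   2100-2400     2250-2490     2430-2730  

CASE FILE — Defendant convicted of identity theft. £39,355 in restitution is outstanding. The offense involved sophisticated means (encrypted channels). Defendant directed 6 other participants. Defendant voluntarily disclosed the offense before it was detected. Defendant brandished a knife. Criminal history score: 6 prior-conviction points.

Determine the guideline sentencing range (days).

Base offense level for identity theft: 10.
§1 applies: 10 + 2 = 12.
§2 does not apply.
§3 does not apply.
§5 applies (level before this adjustment is 12 < 15, so +3): 12 + 3 = 15.
§6 applies (level before this adjustment is 15 ≥ 11, so +4): 15 + 4 = 19.
§7 applies: 19 − 1 = 18.
§8 applies: 18 + 1 = 19.
Final offense level: 19.
Criminal history: 6 prior points → Category 2 (3-8).
Level 19 falls in the 18-19 band.
Grid: Level 18-19 × Category 2 = 2250-2490 days.

2250-2490 days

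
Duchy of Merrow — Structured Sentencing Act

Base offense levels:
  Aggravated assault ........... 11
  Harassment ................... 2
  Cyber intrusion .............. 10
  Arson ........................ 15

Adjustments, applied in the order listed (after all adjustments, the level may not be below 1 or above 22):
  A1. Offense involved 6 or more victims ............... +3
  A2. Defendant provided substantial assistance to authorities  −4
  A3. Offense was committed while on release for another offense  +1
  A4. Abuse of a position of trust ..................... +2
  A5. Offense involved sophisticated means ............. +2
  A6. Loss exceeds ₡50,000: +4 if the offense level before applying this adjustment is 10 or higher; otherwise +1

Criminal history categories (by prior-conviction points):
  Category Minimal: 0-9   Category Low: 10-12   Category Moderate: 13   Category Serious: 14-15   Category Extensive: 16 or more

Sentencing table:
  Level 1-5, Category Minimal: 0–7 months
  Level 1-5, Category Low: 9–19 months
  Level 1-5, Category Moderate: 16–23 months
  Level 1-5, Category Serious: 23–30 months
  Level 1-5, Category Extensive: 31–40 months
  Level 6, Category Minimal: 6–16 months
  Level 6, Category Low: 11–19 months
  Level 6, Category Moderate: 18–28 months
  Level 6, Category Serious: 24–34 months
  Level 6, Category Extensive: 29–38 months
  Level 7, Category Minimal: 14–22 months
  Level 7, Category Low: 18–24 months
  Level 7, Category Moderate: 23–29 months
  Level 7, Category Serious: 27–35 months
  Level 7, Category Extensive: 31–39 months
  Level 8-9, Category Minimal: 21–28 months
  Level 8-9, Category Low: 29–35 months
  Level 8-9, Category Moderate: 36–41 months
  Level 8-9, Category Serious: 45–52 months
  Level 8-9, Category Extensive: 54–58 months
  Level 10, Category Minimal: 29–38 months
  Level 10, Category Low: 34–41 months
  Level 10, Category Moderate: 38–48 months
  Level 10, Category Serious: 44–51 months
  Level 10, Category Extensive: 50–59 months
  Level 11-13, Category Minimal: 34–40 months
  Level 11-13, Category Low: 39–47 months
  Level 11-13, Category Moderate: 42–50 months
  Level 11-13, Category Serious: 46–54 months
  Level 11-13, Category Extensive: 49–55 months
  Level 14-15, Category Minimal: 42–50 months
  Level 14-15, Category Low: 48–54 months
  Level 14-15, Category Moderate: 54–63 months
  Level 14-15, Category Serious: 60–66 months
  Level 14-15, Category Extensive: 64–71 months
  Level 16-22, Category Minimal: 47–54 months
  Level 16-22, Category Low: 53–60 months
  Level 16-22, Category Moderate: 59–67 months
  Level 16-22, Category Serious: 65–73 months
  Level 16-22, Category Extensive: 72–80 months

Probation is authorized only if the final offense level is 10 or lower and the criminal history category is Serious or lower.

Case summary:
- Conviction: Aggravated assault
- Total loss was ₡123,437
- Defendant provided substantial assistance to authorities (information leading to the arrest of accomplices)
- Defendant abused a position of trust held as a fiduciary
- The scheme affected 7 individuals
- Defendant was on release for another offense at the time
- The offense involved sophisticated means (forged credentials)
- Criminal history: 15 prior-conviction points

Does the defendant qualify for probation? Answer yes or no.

No

Base offense level for aggravated assault: 11.
A1 applies: 11 + 3 = 14.
A2 applies: 14 − 4 = 10.
A3 applies: 10 + 1 = 11.
A4 applies: 11 + 2 = 13.
A5 applies: 13 + 2 = 15.
A6 applies (level before this adjustment is 15 ≥ 10, so +4): 15 + 4 = 19.
Final offense level: 19.
Criminal history: 15 prior points → Category Serious (14-15).
Level 19 falls in the 16-22 band.
Grid: Level 16-22 × Category Serious = 65-73 months.
Probation check: level 19 > 10 and category Serious ≤ Serious → not eligible.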